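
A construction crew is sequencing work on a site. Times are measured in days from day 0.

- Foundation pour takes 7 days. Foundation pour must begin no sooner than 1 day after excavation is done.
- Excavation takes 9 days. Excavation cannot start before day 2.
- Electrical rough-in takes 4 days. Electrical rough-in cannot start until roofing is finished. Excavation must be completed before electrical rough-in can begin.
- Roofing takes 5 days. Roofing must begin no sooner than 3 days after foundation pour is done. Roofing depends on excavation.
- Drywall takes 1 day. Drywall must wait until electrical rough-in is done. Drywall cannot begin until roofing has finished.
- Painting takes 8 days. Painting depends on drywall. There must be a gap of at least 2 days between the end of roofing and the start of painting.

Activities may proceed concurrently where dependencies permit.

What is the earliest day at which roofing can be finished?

Excavation cannot begin until its own release at day 2. It runs from day 2 to 2 + 9 = day 11.
Foundation pour waits on excavation (finishes day 11, plus 1-day gap → day 12), so it starts at day 12 and finishes at 12 + 7 = day 19.
Roofing has to wait for foundation pour (finishes day 19, plus 3-day gap → day 22); excavation (finishes day 11). The latest of these is day 22, so roofing runs day 22 to 22 + 5 = day 27.

27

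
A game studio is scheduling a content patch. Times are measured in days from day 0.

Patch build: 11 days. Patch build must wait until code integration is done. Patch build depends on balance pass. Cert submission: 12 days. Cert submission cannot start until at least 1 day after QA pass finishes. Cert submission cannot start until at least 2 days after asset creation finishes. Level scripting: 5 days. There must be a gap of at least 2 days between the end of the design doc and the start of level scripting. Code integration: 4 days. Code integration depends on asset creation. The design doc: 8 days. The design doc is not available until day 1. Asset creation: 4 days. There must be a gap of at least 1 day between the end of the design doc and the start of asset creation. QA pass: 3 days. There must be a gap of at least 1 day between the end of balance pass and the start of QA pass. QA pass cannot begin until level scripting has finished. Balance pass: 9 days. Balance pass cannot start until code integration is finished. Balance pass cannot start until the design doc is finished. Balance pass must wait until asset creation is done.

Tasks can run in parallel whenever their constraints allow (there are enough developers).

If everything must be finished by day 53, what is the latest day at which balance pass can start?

27

Nothing follows cert submission; the deadline of day 53 is its only limit. It must start by 53 − 12 = day 41.
QA pass has to be done before cert submission (must start by day 41, minus 1-day gap → day 40). That means finishing by day 40, i.e. starting by 40 − 3 = day 37.
Nothing follows patch build; the deadline of day 53 is its only limit. It must start by 53 − 11 = day 42.
For balance pass: QA pass (must start by day 37, minus 1-day gap → day 36); patch build (must start by day 42). The most restrictive is day 36; with a 9-day duration, balance pass must start by day 27.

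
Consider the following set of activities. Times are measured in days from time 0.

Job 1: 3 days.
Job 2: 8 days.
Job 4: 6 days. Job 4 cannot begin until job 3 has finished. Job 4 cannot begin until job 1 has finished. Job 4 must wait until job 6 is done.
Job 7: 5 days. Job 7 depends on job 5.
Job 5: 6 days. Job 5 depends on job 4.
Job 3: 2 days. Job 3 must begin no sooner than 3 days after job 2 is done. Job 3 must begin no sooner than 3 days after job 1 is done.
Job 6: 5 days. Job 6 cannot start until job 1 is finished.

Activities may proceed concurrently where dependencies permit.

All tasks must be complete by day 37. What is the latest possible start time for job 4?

20

Job 7 has no dependents, so it just needs to finish by day 37. Starting by 37 − 5 = day 32 achieves that.
Job 5 has to be done before job 7 (must start by day 32). That means finishing by day 32, i.e. starting by 32 − 6 = day 26.
Job 4 feeds into job 5 (must start by day 26); so job 4 must finish by day 26 and therefore start by day 20.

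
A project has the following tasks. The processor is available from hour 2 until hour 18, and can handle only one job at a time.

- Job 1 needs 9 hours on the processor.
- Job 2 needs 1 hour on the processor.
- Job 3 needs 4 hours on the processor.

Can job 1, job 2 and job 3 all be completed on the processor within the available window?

Yes

The processor window is 18 − 2 = 16 hours.
Running back to back, the jobs need 9 + 1 + 4 = 14 hours on the processor.
Since 14 ≤ 16, they fit within the window.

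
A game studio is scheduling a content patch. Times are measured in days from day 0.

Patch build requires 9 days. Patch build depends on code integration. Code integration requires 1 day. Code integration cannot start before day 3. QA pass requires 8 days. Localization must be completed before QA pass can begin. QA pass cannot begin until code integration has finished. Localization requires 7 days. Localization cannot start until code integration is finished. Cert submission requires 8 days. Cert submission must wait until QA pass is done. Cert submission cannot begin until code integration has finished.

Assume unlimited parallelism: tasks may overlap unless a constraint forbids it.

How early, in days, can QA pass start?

11

Code integration waits on its own release at day 3, so it starts at day 3 and finishes at 3 + 1 = day 4.
Localization waits on code integration (finishes day 4), so it starts at day 4 and finishes at 4 + 7 = day 11.
QA pass waits on localization (finishes day 11); code integration (finishes day 4). The latest of these is day 11, which is the earliest QA pass can start.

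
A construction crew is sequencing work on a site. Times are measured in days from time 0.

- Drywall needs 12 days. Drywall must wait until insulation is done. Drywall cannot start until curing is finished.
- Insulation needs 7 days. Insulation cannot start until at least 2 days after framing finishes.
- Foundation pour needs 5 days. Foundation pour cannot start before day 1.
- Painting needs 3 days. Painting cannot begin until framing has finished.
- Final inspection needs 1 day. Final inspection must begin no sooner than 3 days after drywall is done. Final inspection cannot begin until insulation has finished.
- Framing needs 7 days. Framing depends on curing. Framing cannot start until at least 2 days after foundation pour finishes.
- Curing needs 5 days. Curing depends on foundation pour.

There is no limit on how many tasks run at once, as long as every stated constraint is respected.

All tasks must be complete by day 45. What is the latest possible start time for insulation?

22

To finish by day 45, final inspection (duration 1) must start no later than day 44.
Drywall must finish before final inspection (must start by day 44, minus 3-day gap → day 41). With a 12-day duration, drywall must start by 41 − 12 = day 29.
Insulation has several dependents: drywall (must start by day 29); final inspection (must start by day 44). The earliest of those limits is day 29, so insulation must start by 29 − 7 = day 22.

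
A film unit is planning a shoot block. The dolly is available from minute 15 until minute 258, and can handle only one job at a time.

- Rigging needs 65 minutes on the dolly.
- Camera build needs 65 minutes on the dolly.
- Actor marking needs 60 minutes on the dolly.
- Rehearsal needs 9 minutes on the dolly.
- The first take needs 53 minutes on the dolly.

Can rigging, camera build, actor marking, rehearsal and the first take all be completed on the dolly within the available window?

The dolly window is 258 − 15 = 243 minutes.
Running back to back, the jobs need 65 + 65 + 60 + 9 + 53 = 252 minutes on the dolly.
Since 252 > 243, they cannot all fit.

No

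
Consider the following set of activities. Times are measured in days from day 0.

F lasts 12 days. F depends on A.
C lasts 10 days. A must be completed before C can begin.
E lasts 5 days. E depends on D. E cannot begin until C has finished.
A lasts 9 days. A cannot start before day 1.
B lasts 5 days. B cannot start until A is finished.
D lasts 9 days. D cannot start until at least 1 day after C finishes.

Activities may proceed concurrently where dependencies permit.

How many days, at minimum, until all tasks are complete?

A cannot begin until its own release at day 1. It runs from day 1 to 1 + 9 = day 10.
After A (finishes day 10), F can start at day 10 and finishes at day 22.
C cannot begin until A (finishes day 10). It runs from day 10 to 10 + 10 = day 20.
After C (finishes day 20, plus 1-day gap → day 21), D can start at day 21 and finishes at day 30.
E cannot start until D (finishes day 30); C (finishes day 20). The controlling bound is day 30, so E finishes at 30 + 5 = day 35.
B cannot begin until A (finishes day 10). It runs from day 10 to 10 + 5 = day 15.
All tasks are finished once the last one completes. Finish times: A at 10, B at 15, C at 20, D at 30, E at 35, F at 22. The latest is day 35.

35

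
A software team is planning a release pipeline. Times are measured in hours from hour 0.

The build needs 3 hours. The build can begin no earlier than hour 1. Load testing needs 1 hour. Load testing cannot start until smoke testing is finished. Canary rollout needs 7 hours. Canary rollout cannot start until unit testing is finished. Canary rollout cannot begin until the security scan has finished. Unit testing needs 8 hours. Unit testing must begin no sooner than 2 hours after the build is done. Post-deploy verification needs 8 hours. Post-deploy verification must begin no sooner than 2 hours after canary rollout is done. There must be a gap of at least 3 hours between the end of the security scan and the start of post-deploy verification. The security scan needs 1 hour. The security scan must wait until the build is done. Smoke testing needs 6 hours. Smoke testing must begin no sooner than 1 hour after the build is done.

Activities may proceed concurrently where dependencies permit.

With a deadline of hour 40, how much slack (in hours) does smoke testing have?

28

The build cannot begin until its own release at hour 1. It runs from hour 1 to 1 + 3 = hour 4.
Smoke testing cannot begin until the build (finishes hour 4, plus 1-hour gap → hour 5). It runs from hour 5 to 5 + 6 = hour 11.

Working backward from the deadline:
Nothing follows load testing; the deadline of hour 40 is its only limit. It must start by 40 − 1 = hour 39.
Smoke testing must finish before load testing (must start by hour 39). With a 6-hour duration, smoke testing must start by 39 − 6 = hour 33.
So smoke testing can start as early as hour 5 and as late as hour 33, giving 33 − 5 = 28 hours of slack.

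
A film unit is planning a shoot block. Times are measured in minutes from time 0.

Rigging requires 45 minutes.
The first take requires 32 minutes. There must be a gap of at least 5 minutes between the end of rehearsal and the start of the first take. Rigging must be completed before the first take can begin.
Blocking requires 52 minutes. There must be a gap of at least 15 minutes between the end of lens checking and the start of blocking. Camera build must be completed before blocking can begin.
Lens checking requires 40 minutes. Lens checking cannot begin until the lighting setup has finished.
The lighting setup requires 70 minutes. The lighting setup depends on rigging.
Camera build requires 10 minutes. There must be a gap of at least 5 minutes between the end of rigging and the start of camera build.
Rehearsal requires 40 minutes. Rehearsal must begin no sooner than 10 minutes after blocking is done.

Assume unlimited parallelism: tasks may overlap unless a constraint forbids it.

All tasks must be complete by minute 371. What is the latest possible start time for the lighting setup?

107

The first take must finish by minute 371; it takes 32 minutes, so it must start by 371 − 32 = minute 339.
Rehearsal has to be done before the first take (must start by minute 339, minus 5-minute gap → minute 334). That means finishing by minute 334, i.e. starting by 334 − 40 = minute 294.
Since rehearsal (must start by minute 294, minus 10-minute gap → minute 284) depends on it, blocking must finish by minute 284. Backing off its 52-minute duration gives a latest start of minute 232.
Lens checking has to be done before blocking (must start by minute 232, minus 15-minute gap → minute 217). That means finishing by minute 217, i.e. starting by 217 − 40 = minute 177.
The lighting setup has to be done before lens checking (must start by minute 177). That means finishing by minute 177, i.e. starting by 177 − 70 = minute 107.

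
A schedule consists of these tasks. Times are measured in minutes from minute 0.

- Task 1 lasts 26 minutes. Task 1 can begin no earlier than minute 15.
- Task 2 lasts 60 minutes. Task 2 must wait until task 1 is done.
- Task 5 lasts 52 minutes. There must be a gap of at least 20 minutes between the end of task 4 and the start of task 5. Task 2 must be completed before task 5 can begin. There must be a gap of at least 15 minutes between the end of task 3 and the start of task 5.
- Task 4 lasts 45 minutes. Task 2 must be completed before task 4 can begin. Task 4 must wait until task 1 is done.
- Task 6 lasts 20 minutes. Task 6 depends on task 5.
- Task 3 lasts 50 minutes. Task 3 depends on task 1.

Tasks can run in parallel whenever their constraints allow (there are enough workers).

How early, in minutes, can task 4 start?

Task 1 cannot begin until its own release at minute 15. It runs from minute 15 to 15 + 26 = minute 41.
Task 2 waits on task 1 (finishes minute 41), so it starts at minute 41 and finishes at 41 + 60 = minute 101.
Task 4 waits on task 2 (finishes minute 101); task 1 (finishes minute 41). The latest of these is minute 101, which is the earliest task 4 can start.

101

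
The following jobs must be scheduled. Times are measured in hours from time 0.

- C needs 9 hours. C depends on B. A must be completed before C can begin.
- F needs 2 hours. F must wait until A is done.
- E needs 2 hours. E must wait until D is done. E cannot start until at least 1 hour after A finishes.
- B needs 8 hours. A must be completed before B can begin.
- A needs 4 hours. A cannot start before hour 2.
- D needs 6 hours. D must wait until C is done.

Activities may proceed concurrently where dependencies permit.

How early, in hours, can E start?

A waits on its own release at hour 2, so it starts at hour 2 and finishes at 2 + 4 = hour 6.
B cannot begin until A (finishes hour 6). It runs from hour 6 to 6 + 8 = hour 14.
C has to wait for B (finishes hour 14); A (finishes hour 6). The latest of these is hour 14, so C runs hour 14 to 14 + 9 = hour 23.
D cannot begin until C (finishes hour 23). It runs from hour 23 to 23 + 6 = hour 29.
E waits on D (finishes hour 29); A (finishes hour 6, plus 1-hour gap → hour 7). The latest of these is hour 29, which is the earliest E can start.

29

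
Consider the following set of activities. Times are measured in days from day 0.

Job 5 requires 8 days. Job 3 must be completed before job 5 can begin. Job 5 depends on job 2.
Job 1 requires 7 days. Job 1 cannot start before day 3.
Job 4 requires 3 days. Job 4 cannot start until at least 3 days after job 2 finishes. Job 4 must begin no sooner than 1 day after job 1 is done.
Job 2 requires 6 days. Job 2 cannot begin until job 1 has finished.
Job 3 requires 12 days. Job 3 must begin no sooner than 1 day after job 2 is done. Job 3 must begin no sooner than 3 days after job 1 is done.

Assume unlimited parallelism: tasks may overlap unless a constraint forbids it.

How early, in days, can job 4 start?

Job 1 waits on its own release at day 3, so it starts at day 3 and finishes at 3 + 7 = day 10.
Job 2 cannot begin until job 1 (finishes day 10). It runs from day 10 to 10 + 6 = day 16.
Job 4 waits on job 2 (finishes day 16, plus 3-day gap → day 19); job 1 (finishes day 10, plus 1-day gap → day 11). The latest of these is day 19, which is the earliest job 4 can start.

19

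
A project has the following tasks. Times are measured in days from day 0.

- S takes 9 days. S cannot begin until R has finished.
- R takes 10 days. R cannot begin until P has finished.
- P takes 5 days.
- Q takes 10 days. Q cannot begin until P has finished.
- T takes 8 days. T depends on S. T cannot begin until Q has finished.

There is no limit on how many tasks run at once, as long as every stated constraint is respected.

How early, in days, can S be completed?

P has no prerequisites, so it starts at day 0 and finishes at day 5.
R cannot begin until P (finishes day 5). It runs from day 5 to 5 + 10 = day 15.
S cannot begin until R (finishes day 15). It runs from day 15 to 15 + 9 = day 24.

24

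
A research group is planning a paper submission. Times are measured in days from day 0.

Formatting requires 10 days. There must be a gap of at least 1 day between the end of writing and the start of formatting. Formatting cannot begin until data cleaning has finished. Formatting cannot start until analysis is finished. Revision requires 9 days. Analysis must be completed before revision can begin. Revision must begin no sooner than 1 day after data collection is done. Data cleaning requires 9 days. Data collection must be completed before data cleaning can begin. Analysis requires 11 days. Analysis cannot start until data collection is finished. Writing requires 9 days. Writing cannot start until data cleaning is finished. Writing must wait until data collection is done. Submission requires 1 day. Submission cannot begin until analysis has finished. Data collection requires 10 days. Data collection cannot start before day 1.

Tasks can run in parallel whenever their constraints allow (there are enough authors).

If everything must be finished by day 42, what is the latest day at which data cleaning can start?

Formatting has no dependents, so it just needs to finish by day 42. Starting by 42 − 10 = day 32 achieves that.
Writing feeds into formatting (must start by day 32, minus 1-day gap → day 31); so writing must finish by day 31 and therefore start by day 22.
Data cleaning has several dependents: writing (must start by day 22); formatting (must start by day 32). The earliest of those limits is day 22, so data cleaning must start by 22 − 9 = day 13.

13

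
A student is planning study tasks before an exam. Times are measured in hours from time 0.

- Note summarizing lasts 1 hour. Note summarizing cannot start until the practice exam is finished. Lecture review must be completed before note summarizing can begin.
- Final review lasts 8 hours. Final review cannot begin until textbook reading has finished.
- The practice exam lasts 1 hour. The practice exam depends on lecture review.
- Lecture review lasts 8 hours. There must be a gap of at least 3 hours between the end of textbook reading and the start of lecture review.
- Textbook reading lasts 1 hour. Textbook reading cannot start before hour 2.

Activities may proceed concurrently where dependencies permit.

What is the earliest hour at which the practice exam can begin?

14

Textbook reading cannot begin until its own release at hour 2. It runs from hour 2 to 2 + 1 = hour 3.
Lecture review waits on textbook reading (finishes hour 3, plus 3-hour gap → hour 6), so it starts at hour 6 and finishes at 6 + 8 = hour 14.
The practice exam waits on lecture review (finishes hour 14), so the earliest it can start is hour 14.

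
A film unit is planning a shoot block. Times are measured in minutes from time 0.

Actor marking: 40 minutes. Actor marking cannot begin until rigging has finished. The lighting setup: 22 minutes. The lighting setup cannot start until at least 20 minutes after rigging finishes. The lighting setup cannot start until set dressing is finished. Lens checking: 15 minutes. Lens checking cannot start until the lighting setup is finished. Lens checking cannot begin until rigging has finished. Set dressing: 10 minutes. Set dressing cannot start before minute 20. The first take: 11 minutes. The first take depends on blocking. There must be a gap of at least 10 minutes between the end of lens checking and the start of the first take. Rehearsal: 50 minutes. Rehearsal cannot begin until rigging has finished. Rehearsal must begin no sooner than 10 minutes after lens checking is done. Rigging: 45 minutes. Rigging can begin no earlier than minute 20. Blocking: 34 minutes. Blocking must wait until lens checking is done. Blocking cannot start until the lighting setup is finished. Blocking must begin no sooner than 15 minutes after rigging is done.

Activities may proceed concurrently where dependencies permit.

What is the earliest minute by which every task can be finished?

182

Set dressing cannot begin until its own release at minute 20. It runs from minute 20 to 20 + 10 = minute 30.
Rigging cannot begin until its own release at minute 20. It runs from minute 20 to 20 + 45 = minute 65.
After rigging (finishes minute 65), actor marking can start at minute 65 and finishes at minute 105.
The lighting setup has to wait for rigging (finishes minute 65, plus 20-minute gap → minute 85); set dressing (finishes minute 30). The latest of these is minute 85, so the lighting setup runs minute 85 to 85 + 22 = minute 107.
For lens checking: the lighting setup (finishes minute 107); rigging (finishes minute 65). Taking the maximum gives a start of minute 107, and it finishes at 107 + 15 = minute 122.
Rehearsal has to wait for rigging (finishes minute 65); lens checking (finishes minute 122, plus 10-minute gap → minute 132). The latest of these is minute 132, so rehearsal runs minute 132 to 132 + 50 = minute 182.
Blocking has to wait for lens checking (finishes minute 122); the lighting setup (finishes minute 107); rigging (finishes minute 65, plus 15-minute gap → minute 80). The latest of these is minute 122, so blocking runs minute 122 to 122 + 34 = minute 156.
The first take cannot start until blocking (finishes minute 156); lens checking (finishes minute 122, plus 10-minute gap → minute 132). The controlling bound is minute 156, so the first take finishes at 156 + 11 = minute 167.
All tasks are finished once the last one completes. Finish times: Rigging at 65, Set dressing at 30, The lighting setup at 107, Lens checking at 122, Blocking at 156, Actor marking at 105, Rehearsal at 182, The first take at 167. The latest is minute 182.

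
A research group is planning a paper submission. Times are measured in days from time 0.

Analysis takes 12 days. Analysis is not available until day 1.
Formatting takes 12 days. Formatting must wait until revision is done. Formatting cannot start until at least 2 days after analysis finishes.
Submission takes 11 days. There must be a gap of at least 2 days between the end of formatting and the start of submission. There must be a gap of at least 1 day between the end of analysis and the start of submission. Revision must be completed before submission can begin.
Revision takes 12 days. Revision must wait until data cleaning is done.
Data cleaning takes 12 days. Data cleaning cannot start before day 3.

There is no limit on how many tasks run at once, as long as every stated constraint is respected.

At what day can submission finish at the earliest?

52

Analysis waits on its own release at day 1, so it starts at day 1 and finishes at 1 + 12 = day 13.
After its own release at day 3, data cleaning can start at day 3 and finishes at day 15.
After data cleaning (finishes day 15), revision can start at day 15 and finishes at day 27.
Formatting cannot start until revision (finishes day 27); analysis (finishes day 13, plus 2-day gap → day 15). The controlling bound is day 27, so formatting finishes at 27 + 12 = day 39.
Submission has to wait for formatting (finishes day 39, plus 2-day gap → day 41); analysis (finishes day 13, plus 1-day gap → day 14); revision (finishes day 27). The latest of these is day 41, so submission runs day 41 to 41 + 11 = day 52.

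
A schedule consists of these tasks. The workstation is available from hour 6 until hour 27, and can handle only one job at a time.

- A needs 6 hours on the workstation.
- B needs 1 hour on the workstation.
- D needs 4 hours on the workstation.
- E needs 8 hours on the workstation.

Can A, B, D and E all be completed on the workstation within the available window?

The workstation window is 27 − 6 = 21 hours.
Running back to back, the jobs need 6 + 1 + 4 + 8 = 19 hours on the workstation.
Since 19 ≤ 21, they fit within the window.

Yes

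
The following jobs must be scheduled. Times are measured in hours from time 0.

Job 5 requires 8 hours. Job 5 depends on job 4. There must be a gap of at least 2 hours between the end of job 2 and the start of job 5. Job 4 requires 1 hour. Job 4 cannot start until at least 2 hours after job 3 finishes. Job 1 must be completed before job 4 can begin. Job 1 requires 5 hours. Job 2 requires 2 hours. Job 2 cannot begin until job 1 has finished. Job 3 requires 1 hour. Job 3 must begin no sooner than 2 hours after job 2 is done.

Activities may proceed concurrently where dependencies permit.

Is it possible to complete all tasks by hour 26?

Yes

Nothing blocks job 1, so it runs from hour 0 to hour 5.
Job 2 cannot begin until job 1 (finishes hour 5). It runs from hour 5 to 5 + 2 = hour 7.
After job 2 (finishes hour 7, plus 2-hour gap → hour 9), job 3 can start at hour 9 and finishes at hour 10.
For job 4: job 3 (finishes hour 10, plus 2-hour gap → hour 12); job 1 (finishes hour 5). Taking the maximum gives a start of hour 12, and it finishes at 12 + 1 = hour 13.
Job 5 cannot start until job 4 (finishes hour 13); job 2 (finishes hour 7, plus 2-hour gap → hour 9). The controlling bound is hour 13, so job 5 finishes at 13 + 8 = hour 21.
Every task is finished by hour 21, which is no later than the deadline of 26, so the schedule is feasible.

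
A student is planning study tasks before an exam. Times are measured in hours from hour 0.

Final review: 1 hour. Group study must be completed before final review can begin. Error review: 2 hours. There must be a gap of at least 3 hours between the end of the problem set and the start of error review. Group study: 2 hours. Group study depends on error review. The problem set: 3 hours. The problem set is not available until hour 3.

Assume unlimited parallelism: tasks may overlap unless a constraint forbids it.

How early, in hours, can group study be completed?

13

The problem set waits on its own release at hour 3, so it starts at hour 3 and finishes at 3 + 3 = hour 6.
Error review cannot begin until the problem set (finishes hour 6, plus 3-hour gap → hour 9). It runs from hour 9 to 9 + 2 = hour 11.
Group study cannot begin until error review (finishes hour 11). It runs from hour 11 to 11 + 2 = hour 13.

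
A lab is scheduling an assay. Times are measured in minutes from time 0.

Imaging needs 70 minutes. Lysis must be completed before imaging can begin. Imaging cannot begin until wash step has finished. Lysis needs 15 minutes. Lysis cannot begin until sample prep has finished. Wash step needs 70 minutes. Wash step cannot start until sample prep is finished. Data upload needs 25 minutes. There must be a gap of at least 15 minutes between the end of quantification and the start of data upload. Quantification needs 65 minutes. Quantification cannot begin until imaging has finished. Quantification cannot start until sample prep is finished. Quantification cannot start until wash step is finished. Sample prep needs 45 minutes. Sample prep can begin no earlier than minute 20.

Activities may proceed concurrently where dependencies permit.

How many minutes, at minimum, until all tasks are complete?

After its own release at minute 20, sample prep can start at minute 20 and finishes at minute 65.
Wash step waits on sample prep (finishes minute 65), so it starts at minute 65 and finishes at 65 + 70 = minute 135.
Lysis cannot begin until sample prep (finishes minute 65). It runs from minute 65 to 65 + 15 = minute 80.
Imaging needs all of lysis (finishes minute 80); wash step (finishes minute 135). That puts its earliest start at minute 135; it finishes at 135 + 70 = minute 205.
Quantification cannot start until imaging (finishes minute 205); sample prep (finishes minute 65); wash step (finishes minute 135). The controlling bound is minute 205, so quantification finishes at 205 + 65 = minute 270.
Data upload cannot begin until quantification (finishes minute 270, plus 15-minute gap → minute 285). It runs from minute 285 to 285 + 25 = minute 310.
All tasks are finished once the last one completes. Finish times: Sample prep at 65, Lysis at 80, Wash step at 135, Imaging at 205, Quantification at 270, Data upload at 310. The latest is minute 310.

310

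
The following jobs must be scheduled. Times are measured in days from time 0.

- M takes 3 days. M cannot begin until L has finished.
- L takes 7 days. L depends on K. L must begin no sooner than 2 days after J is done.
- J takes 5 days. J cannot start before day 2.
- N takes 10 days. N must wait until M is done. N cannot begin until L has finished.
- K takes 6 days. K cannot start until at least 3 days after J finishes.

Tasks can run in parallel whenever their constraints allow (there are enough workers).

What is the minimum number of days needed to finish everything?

36

J cannot begin until its own release at day 2. It runs from day 2 to 2 + 5 = day 7.
K cannot begin until J (finishes day 7, plus 3-day gap → day 10). It runs from day 10 to 10 + 6 = day 16.
L needs all of K (finishes day 16); J (finishes day 7, plus 2-day gap → day 9). That puts its earliest start at day 16; it finishes at 16 + 7 = day 23.
M cannot begin until L (finishes day 23). It runs from day 23 to 23 + 3 = day 26.
For N: M (finishes day 26); L (finishes day 23). Taking the maximum gives a start of day 26, and it finishes at 26 + 10 = day 36.
All tasks are finished once the last one completes. Finish times: J at 7, K at 16, L at 23, M at 26, N at 36. The latest is day 36.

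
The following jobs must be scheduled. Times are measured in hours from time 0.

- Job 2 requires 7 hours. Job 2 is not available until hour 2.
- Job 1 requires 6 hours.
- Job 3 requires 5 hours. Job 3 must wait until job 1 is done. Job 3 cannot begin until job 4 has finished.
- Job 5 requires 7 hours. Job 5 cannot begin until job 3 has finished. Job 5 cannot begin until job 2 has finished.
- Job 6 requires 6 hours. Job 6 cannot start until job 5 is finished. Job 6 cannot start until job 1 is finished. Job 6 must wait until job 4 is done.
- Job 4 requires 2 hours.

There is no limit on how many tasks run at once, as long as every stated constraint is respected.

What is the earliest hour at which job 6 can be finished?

Job 4 can start immediately at hour 0; it finishes at hour 2.
Job 2 cannot begin until its own release at hour 2. It runs from hour 2 to 2 + 7 = hour 9.
Job 1 can start immediately at hour 0; it finishes at hour 6.
Job 3 needs all of job 1 (finishes hour 6); job 4 (finishes hour 2). That puts its earliest start at hour 6; it finishes at 6 + 5 = hour 11.
Job 5 needs all of job 3 (finishes hour 11); job 2 (finishes hour 9). That puts its earliest start at hour 11; it finishes at 11 + 7 = hour 18.
For job 6: job 5 (finishes hour 18); job 1 (finishes hour 6); job 4 (finishes hour 2). Taking the maximum gives a start of hour 18, and it finishes at 18 + 6 = hour 24.

24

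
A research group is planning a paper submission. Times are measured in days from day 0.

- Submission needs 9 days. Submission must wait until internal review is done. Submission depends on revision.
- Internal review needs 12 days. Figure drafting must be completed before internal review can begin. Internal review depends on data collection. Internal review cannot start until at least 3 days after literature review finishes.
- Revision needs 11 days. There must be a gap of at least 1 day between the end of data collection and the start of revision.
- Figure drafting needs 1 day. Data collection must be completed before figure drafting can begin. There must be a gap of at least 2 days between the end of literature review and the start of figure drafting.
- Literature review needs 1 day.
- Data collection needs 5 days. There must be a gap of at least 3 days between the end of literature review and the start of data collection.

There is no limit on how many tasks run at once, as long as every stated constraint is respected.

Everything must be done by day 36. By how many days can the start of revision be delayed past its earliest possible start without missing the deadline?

Nothing blocks literature review, so it runs from day 0 to day 1.
After literature review (finishes day 1, plus 3-day gap → day 4), data collection can start at day 4 and finishes at day 9.
Revision waits on data collection (finishes day 9, plus 1-day gap → day 10), so it starts at day 10 and finishes at 10 + 11 = day 21.

Working backward from the deadline:
Submission has no dependents, so it just needs to finish by day 36. Starting by 36 − 9 = day 27 achieves that.
Revision has to be done before submission (must start by day 27). That means finishing by day 27, i.e. starting by 27 − 11 = day 16.
So revision can start as early as day 10 and as late as day 16, giving 16 − 10 = 6 days of slack.

6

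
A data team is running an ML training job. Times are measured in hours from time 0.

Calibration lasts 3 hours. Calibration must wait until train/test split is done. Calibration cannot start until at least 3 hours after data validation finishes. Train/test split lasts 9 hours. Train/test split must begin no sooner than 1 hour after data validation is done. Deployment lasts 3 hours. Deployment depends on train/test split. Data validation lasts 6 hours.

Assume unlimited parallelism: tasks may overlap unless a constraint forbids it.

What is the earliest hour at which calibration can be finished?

19

Data validation can start immediately at hour 0; it finishes at hour 6.
After data validation (finishes hour 6, plus 1-hour gap → hour 7), train/test split can start at hour 7 and finishes at hour 16.
Calibration needs all of train/test split (finishes hour 16); data validation (finishes hour 6, plus 3-hour gap → hour 9). That puts its earliest start at hour 16; it finishes at 16 + 3 = hour 19.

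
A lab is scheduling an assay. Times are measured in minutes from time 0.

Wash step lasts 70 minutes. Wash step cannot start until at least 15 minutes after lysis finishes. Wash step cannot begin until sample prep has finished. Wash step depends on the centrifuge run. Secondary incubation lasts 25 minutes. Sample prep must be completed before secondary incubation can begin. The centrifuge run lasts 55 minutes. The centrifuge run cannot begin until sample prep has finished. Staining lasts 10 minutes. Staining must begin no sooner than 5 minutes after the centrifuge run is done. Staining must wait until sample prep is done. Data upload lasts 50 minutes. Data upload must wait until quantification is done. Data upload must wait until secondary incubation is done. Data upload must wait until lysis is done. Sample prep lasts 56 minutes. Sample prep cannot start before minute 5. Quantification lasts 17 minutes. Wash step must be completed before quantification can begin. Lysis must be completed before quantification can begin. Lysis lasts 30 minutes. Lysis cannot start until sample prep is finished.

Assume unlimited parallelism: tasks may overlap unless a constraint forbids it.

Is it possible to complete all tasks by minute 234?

No

After its own release at minute 5, sample prep can start at minute 5 and finishes at minute 61.
Secondary incubation waits on sample prep (finishes minute 61), so it starts at minute 61 and finishes at 61 + 25 = minute 86.
After sample prep (finishes minute 61), the centrifuge run can start at minute 61 and finishes at minute 116.
For staining: the centrifuge run (finishes minute 116, plus 5-minute gap → minute 121); sample prep (finishes minute 61). Taking the maximum gives a start of minute 121, and it finishes at 121 + 10 = minute 131.
Lysis waits on sample prep (finishes minute 61), so it starts at minute 61 and finishes at 61 + 30 = minute 91.
Wash step needs all of lysis (finishes minute 91, plus 15-minute gap → minute 106); sample prep (finishes minute 61); the centrifuge run (finishes minute 116). That puts its earliest start at minute 116; it finishes at 116 + 70 = minute 186.
Quantification needs all of wash step (finishes minute 186); lysis (finishes minute 91). That puts its earliest start at minute 186; it finishes at 186 + 17 = minute 203.
Data upload has to wait for quantification (finishes minute 203); secondary incubation (finishes minute 86); lysis (finishes minute 91). The latest of these is minute 203, so data upload runs minute 203 to 203 + 50 = minute 253.
The earliest everything can be done is minute 253, which is after the deadline of 234, so it is not possible.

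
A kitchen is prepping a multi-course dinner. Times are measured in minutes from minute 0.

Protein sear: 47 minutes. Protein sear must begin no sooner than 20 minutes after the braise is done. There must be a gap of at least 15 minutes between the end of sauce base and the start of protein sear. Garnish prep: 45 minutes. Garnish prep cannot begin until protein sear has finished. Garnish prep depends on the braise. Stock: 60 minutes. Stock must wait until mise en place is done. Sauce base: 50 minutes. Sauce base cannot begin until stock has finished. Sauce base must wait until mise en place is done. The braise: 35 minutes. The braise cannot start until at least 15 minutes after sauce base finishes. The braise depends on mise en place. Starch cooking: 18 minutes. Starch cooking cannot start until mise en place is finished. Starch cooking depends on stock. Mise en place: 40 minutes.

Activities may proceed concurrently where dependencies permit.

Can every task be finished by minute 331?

Yes

Nothing blocks mise en place, so it runs from minute 0 to minute 40.
After mise en place (finishes minute 40), stock can start at minute 40 and finishes at minute 100.
Starch cooking cannot start until mise en place (finishes minute 40); stock (finishes minute 100). The controlling bound is minute 100, so starch cooking finishes at 100 + 18 = minute 118.
Sauce base needs all of stock (finishes minute 100); mise en place (finishes minute 40). That puts its earliest start at minute 100; it finishes at 100 + 50 = minute 150.
The braise has to wait for sauce base (finishes minute 150, plus 15-minute gap → minute 165); mise en place (finishes minute 40). The latest of these is minute 165, so the braise runs minute 165 to 165 + 35 = minute 200.
For protein sear: the braise (finishes minute 200, plus 20-minute gap → minute 220); sauce base (finishes minute 150, plus 15-minute gap → minute 165). Taking the maximum gives a start of minute 220, and it finishes at 220 + 47 = minute 267.
For garnish prep: protein sear (finishes minute 267); the braise (finishes minute 200). Taking the maximum gives a start of minute 267, and it finishes at 267 + 45 = minute 312.
Every task is finished by minute 312, which is no later than the deadline of 331, so the schedule is feasible.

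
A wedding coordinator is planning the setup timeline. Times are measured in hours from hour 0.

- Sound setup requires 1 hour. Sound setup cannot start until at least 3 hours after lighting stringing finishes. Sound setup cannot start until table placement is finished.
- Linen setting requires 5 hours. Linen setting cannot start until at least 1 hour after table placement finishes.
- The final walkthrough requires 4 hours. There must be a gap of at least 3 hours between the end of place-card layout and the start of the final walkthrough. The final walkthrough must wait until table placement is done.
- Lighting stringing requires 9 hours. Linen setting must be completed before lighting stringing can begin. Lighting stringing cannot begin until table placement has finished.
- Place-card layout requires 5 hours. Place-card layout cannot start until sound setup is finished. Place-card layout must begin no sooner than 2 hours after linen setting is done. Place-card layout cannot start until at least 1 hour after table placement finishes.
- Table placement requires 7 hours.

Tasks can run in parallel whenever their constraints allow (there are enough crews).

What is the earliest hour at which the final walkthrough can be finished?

Table placement can start immediately at hour 0; it finishes at hour 7.
Linen setting waits on table placement (finishes hour 7, plus 1-hour gap → hour 8), so it starts at hour 8 and finishes at 8 + 5 = hour 13.
Lighting stringing needs all of linen setting (finishes hour 13); table placement (finishes hour 7). That puts its earliest start at hour 13; it finishes at 13 + 9 = hour 22.
Sound setup has to wait for lighting stringing (finishes hour 22, plus 3-hour gap → hour 25); table placement (finishes hour 7). The latest of these is hour 25, so sound setup runs hour 25 to 25 + 1 = hour 26.
Place-card layout has to wait for sound setup (finishes hour 26); linen setting (finishes hour 13, plus 2-hour gap → hour 15); table placement (finishes hour 7, plus 1-hour gap → hour 8). The latest of these is hour 26, so place-card layout runs hour 26 to 26 + 5 = hour 31.
The final walkthrough has to wait for place-card layout (finishes hour 31, plus 3-hour gap → hour 34); table placement (finishes hour 7). The latest of these is hour 34, so the final walkthrough runs hour 34 to 34 + 4 = hour 38.

38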